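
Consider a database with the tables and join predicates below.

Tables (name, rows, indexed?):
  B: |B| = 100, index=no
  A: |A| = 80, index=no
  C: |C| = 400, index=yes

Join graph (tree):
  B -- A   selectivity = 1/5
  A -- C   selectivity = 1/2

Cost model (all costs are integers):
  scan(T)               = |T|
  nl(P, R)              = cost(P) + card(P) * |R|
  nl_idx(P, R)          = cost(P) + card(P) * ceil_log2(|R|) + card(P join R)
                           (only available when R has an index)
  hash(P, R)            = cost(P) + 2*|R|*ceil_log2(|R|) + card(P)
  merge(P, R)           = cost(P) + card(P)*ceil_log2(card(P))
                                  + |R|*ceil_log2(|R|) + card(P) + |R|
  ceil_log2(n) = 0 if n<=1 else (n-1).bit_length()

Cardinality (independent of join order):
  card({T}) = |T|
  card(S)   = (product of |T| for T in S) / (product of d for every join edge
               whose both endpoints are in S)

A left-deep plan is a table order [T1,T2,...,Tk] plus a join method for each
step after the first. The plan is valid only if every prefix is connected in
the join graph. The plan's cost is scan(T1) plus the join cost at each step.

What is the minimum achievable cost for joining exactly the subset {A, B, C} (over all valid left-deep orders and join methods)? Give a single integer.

Selinger DP over subsets of {A,B,C}:
  {B}: scan cost=100, card=100
  {A}: scan cost=80, card=80
  {C}: scan cost=400, card=400
  {AB}: card=1600; try (A,hash)→1320, (B,merge)→1520, (A,merge)→1540, (B,hash)→1560, (B,nl)→8080, (A,nl)→8100; best=1320 via (A,hash)
  {AC}: card=16000; try (A,hash)→1920, (C,merge)→4720, (A,merge)→5040, (C,hash)→7360, (C,nl_idx)→16800, (C,nl)→32080 …(+1); best=1920 via (A,hash)
  {ABC}: card=320000; try (C,hash)→10120, (B,hash)→19320, (C,merge)→24520, (B,merge)→242720, (C,nl_idx)→335720, (C,nl)→641320 …(+1); best=10120 via (C,hash)

10120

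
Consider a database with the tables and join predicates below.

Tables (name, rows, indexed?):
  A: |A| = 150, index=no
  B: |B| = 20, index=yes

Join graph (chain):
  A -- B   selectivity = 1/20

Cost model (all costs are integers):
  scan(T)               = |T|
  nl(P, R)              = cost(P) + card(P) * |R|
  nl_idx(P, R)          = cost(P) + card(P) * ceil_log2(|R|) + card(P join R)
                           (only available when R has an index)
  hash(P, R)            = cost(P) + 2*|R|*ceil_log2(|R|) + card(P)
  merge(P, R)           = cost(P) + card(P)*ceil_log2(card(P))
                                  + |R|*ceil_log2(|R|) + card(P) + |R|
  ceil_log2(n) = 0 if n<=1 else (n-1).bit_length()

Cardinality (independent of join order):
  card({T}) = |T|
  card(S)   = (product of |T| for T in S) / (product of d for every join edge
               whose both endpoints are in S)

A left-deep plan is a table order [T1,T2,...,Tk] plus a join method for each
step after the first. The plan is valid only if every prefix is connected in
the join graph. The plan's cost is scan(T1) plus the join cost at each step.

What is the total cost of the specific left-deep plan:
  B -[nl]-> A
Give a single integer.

step 1: scan B: cost=20, card=20
step 2: join A via nl
    card(P join A) = 20*150/(20) = 150
    cost = 20 + 20*150 = 3020

3020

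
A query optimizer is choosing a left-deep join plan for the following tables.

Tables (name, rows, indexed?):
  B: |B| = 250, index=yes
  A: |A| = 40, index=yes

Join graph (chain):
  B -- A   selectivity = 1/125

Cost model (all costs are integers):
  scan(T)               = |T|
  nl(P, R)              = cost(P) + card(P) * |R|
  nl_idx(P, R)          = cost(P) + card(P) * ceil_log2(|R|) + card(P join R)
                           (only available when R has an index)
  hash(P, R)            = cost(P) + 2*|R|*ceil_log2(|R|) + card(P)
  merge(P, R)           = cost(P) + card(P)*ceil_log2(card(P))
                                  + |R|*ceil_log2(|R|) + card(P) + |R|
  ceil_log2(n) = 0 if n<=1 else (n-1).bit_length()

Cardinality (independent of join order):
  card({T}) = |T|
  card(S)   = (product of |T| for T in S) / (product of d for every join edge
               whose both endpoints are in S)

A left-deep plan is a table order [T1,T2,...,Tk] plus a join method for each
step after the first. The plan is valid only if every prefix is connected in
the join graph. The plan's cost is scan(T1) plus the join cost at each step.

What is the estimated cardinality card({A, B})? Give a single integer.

80

Tables in S: A(40), B(250)
Edges inside S: B-A(d=125)
numerator = 40 * 250 = 10000
denominator = 125 = 125
card(S) = 10000 / 125 = 80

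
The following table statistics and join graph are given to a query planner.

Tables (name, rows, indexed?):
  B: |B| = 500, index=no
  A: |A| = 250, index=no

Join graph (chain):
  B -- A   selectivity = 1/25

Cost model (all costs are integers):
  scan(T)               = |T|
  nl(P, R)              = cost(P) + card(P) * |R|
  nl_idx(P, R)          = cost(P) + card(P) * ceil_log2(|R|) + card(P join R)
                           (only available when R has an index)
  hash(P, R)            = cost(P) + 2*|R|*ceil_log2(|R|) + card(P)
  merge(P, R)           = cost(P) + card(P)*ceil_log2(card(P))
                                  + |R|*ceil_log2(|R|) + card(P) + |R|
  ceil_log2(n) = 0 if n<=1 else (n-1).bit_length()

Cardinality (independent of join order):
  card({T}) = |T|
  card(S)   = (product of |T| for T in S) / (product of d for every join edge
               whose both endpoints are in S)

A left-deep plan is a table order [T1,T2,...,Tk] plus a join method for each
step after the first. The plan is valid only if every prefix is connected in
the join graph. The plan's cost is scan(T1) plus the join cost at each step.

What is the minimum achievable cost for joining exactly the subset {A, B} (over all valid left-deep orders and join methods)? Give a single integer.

Selinger DP over subsets of {A,B}:
  {B}: scan cost=500, card=500
  {A}: scan cost=250, card=250
  {AB}: card=5000; try (A,hash)→5000, (B,merge)→7500, (A,merge)→7750, (B,hash)→9500, (B,nl)→125250, (A,nl)→125500; best=5000 via (A,hash)

5000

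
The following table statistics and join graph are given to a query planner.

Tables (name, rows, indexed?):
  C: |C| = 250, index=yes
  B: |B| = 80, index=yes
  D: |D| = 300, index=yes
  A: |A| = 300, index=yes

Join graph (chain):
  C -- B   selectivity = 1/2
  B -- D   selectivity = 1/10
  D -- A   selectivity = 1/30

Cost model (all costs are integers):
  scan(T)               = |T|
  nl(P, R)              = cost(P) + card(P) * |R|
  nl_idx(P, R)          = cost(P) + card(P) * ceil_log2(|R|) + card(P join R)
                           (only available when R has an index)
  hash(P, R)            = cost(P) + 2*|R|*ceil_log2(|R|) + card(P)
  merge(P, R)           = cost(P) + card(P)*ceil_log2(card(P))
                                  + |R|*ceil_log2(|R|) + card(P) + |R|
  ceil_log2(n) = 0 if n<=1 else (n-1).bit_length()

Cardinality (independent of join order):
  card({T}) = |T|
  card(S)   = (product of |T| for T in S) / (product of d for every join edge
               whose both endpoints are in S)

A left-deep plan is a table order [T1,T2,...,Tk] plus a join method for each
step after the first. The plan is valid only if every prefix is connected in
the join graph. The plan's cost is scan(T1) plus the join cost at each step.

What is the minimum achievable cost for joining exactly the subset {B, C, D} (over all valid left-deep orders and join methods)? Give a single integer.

8120

Selinger DP over subsets of {B,C,D}:
  {C}: scan cost=250, card=250
  {B}: scan cost=80, card=80
  {D}: scan cost=300, card=300
  {BC}: card=10000; try (B,hash)→1620, (C,merge)→2970, (B,merge)→3140, (C,hash)→4160, (C,nl_idx)→10720, (B,nl_idx)→12000 …(+2); best=1620 via (B,hash)
  {BD}: card=2400; try (B,hash)→1720, (D,nl_idx)→3200, (D,merge)→3720, (B,merge)→3940, (B,nl_idx)→4800, (D,hash)→5560 …(+2); best=1720 via (B,hash)
  {BCD}: card=300000; try (C,hash)→8120, (D,hash)→17020, (C,merge)→35170, (D,merge)→154620, (C,nl_idx)→320920, (D,nl_idx)→391620 …(+2); best=8120 via (C,hash)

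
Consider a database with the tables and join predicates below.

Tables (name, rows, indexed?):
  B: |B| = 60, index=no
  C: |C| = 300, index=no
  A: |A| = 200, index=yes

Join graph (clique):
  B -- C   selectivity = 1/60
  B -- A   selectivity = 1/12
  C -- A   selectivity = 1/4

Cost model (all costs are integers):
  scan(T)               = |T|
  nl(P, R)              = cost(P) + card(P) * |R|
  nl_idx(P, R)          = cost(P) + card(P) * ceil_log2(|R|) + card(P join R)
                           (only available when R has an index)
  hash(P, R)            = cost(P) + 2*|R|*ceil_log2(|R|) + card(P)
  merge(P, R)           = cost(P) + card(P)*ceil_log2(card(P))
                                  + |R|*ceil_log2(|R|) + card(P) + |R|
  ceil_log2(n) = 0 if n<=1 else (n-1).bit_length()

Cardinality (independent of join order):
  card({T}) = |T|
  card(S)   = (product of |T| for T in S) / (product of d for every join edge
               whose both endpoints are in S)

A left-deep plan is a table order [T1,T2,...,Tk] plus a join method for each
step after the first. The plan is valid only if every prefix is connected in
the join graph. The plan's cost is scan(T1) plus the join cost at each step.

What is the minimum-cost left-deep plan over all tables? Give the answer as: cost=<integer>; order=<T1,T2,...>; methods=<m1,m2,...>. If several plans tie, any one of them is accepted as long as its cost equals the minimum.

cost=4820; order=C,B,A; methods=hash,hash

Selinger DP (subsets sized 1..n):
  {B}: scan cost=60, card=60
  {C}: scan cost=300, card=300
  {A}: scan cost=200, card=200
  {BC}: card=300; try (B,hash)→1320, (C,merge)→3480, (B,merge)→3720, (C,hash)→5520, (C,nl)→18060, (B,nl)→18300; best=1320 via (B,hash)
  {AB}: card=1000; try (B,hash)→1120, (A,nl_idx)→1540, (A,merge)→2280, (B,merge)→2420, (A,hash)→3320, (A,nl)→12060 …(+1); best=1120 via (B,hash)
  {AC}: card=15000; try (A,hash)→3800, (C,merge)→5000, (A,merge)→5100, (C,hash)→5800, (A,nl_idx)→17700, (C,nl)→60200 …(+1); best=3800 via (A,hash)
  {ABC}: card=1250; try (A,hash)→4820, (A,nl_idx)→4970, (A,merge)→6120, (C,hash)→7520, (C,merge)→15120, (B,hash)→19520 …(+4); best=4820 via (A,hash)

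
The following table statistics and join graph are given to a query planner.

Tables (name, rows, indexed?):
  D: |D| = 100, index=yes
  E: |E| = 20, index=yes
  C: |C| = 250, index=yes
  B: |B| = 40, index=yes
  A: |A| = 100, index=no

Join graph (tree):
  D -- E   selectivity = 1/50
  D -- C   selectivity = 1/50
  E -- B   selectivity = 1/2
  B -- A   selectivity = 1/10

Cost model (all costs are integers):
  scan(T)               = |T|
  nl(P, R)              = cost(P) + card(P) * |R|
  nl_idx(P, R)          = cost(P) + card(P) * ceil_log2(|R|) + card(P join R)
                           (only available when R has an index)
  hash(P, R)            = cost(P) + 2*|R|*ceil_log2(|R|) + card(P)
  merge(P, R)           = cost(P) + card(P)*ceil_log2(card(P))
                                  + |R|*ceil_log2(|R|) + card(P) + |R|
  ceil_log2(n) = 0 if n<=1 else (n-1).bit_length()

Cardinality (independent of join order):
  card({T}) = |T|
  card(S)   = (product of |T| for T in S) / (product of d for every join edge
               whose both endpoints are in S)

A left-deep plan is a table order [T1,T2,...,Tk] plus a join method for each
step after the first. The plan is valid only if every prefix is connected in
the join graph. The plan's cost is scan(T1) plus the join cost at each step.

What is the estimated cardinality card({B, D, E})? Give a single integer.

Tables in S: B(40), D(100), E(20)
Edges inside S: D-E(d=50), E-B(d=2)
numerator = 40 * 100 * 20 = 80000
denominator = 50 * 2 = 100
card(S) = 80000 / 100 = 800

800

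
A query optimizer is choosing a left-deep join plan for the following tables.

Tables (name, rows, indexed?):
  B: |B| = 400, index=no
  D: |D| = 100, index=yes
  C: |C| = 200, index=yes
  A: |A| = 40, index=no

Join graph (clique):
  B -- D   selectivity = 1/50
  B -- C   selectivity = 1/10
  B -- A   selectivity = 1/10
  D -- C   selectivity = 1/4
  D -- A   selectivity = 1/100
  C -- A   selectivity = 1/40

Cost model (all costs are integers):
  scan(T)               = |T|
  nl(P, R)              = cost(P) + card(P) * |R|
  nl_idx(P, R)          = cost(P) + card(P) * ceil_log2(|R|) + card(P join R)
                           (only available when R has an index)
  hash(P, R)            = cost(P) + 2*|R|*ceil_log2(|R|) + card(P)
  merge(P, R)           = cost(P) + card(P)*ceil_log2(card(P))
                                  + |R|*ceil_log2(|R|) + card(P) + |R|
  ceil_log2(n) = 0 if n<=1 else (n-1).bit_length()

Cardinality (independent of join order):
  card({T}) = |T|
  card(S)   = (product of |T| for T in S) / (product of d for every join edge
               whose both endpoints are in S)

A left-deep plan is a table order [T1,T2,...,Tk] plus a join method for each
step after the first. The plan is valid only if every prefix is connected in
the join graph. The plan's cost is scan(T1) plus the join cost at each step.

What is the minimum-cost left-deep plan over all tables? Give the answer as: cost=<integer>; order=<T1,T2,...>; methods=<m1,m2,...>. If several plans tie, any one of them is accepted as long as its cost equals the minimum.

Selinger DP (subsets sized 1..n):
  {B}: scan cost=400, card=400
  {D}: scan cost=100, card=100
  {C}: scan cost=200, card=200
  {A}: scan cost=40, card=40
  {BD}: card=800; try (D,hash)→2200, (D,nl_idx)→4000, (B,merge)→4900, (D,merge)→5200, (B,hash)→7400, (B,nl)→40100 …(+1); best=2200 via (D,hash)
  {BC}: card=8000; try (C,hash)→4000, (B,merge)→6000, (C,merge)→6200, (B,hash)→7600, (C,nl_idx)→11600, (B,nl)→80200 …(+1); best=4000 via (C,hash)
  {AB}: card=1600; try (A,hash)→1280, (B,merge)→4320, (A,merge)→4680, (B,hash)→7280, (B,nl)→16040, (A,nl)→16400; best=1280 via (A,hash)
  {CD}: card=5000; try (D,hash)→1800, (C,merge)→2700, (D,merge)→2800, (C,hash)→3400, (C,nl_idx)→5900, (D,nl_idx)→6600 …(+2); best=1800 via (D,hash)
  {AD}: card=40; try (D,nl_idx)→360, (A,hash)→680, (D,merge)→1120, (A,merge)→1180, (D,hash)→1480, (D,nl)→4040 …(+1); best=360 via (D,nl_idx)
  {AC}: card=200; try (C,nl_idx)→560, (A,hash)→880, (C,merge)→2120, (A,merge)→2280, (C,hash)→3280, (C,nl)→8040 …(+1); best=560 via (C,nl_idx)
  {BCD}: card=4000; try (C,hash)→6200, (C,nl_idx)→12600, (C,merge)→12800, (D,hash)→13400, (B,hash)→14000, (D,nl_idx)→64000 …(+5); best=6200 via (C,hash)
  {ABD}: card=32; try (A,hash)→3480, (D,hash)→4280, (B,merge)→4640, (B,hash)→7600, (A,merge)→11280, (D,nl_idx)→12512 …(+4); best=3480 via (A,hash)
  {ABC}: card=800; try (C,hash)→6080, (B,merge)→6360, (B,hash)→7960, (A,hash)→12480, (C,nl_idx)→14880, (C,merge)→22280 …(+4); best=6080 via (C,hash)
  {ACD}: card=50; try (C,nl_idx)→730, (D,nl_idx)→2010, (D,hash)→2160, (C,merge)→2440, (D,merge)→3160, (C,hash)→3600 …(+5); best=730 via (C,nl_idx)
  {ABCD}: card=4; try (C,nl_idx)→3740, (B,merge)→5080, (C,merge)→5472, (C,hash)→6712, (B,hash)→7980, (D,hash)→8280 …(+8); best=3740 via (C,nl_idx)

cost=3740; order=B,D,A,C; methods=hash,hash,nl_idx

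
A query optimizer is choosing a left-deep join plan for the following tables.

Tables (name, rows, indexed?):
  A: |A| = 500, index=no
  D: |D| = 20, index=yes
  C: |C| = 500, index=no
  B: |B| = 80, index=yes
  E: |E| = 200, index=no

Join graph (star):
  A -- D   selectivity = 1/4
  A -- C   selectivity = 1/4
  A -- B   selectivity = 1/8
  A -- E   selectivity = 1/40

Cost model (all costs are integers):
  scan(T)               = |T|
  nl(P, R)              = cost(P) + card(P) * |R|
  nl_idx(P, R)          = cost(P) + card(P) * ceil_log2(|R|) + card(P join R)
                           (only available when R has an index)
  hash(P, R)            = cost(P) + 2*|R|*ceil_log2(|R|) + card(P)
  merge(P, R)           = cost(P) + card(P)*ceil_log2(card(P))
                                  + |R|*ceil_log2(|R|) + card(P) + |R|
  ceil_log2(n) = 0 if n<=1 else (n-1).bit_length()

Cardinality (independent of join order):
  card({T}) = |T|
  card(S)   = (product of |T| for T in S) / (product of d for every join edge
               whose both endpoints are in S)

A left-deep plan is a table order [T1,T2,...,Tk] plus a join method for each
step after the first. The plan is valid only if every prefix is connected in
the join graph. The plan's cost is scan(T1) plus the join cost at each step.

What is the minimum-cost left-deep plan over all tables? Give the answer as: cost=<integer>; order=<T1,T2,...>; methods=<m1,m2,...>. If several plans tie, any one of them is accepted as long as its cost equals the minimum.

cost=154520; order=A,D,E,B,C; methods=hash,hash,hash,hash

Selinger DP (subsets sized 1..n):
  {A}: scan cost=500, card=500
  {D}: scan cost=20, card=20
  {C}: scan cost=500, card=500
  {B}: scan cost=80, card=80
  {E}: scan cost=200, card=200
  {AD}: card=2500; try (D,hash)→1200, (A,merge)→5140, (D,nl_idx)→5500, (D,merge)→5620, (A,hash)→9040, (A,nl)→10020 …(+1); best=1200 via (D,hash)
  {AC}: card=62500; try (C,hash)→10000, (A,hash)→10000, (C,merge)→10500, (A,merge)→10500, (C,nl)→250500, (A,nl)→250500; best=10000 via (C,hash)
  {AB}: card=5000; try (B,hash)→2120, (A,merge)→5720, (B,merge)→6140, (B,nl_idx)→9000, (A,hash)→9160, (A,nl)→40080 …(+1); best=2120 via (B,hash)
  {AE}: card=2500; try (E,hash)→4200, (A,merge)→7000, (E,merge)→7300, (A,hash)→9400, (A,nl)→100200, (E,nl)→100500; best=4200 via (E,hash)
  {ACD}: card=312500; try (C,hash)→12700, (C,merge)→38700, (D,hash)→72700, (D,nl_idx)→635000, (D,merge)→1072620, (C,nl)→1251200 …(+1); best=12700 via (C,hash)
  {ABD}: card=25000; try (B,hash)→4820, (D,hash)→7320, (B,merge)→34340, (B,nl_idx)→43700, (D,nl_idx)→52120, (D,merge)→72240 …(+2); best=4820 via (B,hash)
  {ADE}: card=12500; try (E,hash)→6900, (D,hash)→6900, (D,nl_idx)→29200, (E,merge)→35500, (D,merge)→36820, (D,nl)→54200 …(+1); best=6900 via (E,hash)
  {ABC}: card=625000; try (C,hash)→16120, (B,hash)→73620, (C,merge)→77120, (B,nl_idx)→1072500, (B,merge)→1073140, (C,nl)→2502120 …(+1); best=16120 via (C,hash)
  {ACE}: card=312500; try (C,hash)→15700, (C,merge)→41700, (E,hash)→75700, (E,merge)→1074300, (C,nl)→1254200, (E,nl)→12510000; best=15700 via (C,hash)
  {ABE}: card=25000; try (B,hash)→7820, (E,hash)→10320, (B,merge)→37340, (B,nl_idx)→46700, (E,merge)→73920, (B,nl)→204200 …(+1); best=7820 via (B,hash)
  {ABCD}: card=3125000; try (C,hash)→38820, (B,hash)→326320, (C,merge)→409820, (D,hash)→641320, (B,nl_idx)→5325200, (B,merge)→6263340 …(+5); best=38820 via (C,hash)
  {ACDE}: card=1562500; try (C,hash)→28400, (C,merge)→199400, (E,hash)→328400, (D,hash)→328400, (D,nl_idx)→3140700, (C,nl)→6256900 …(+4); best=28400 via (C,hash)
  {ABDE}: card=125000; try (B,hash)→20520, (E,hash)→33020, (D,hash)→33020, (B,merge)→195040, (B,nl_idx)→219400, (D,nl_idx)→257820 …(+5); best=20520 via (B,hash)
  {ABCE}: card=3125000; try (C,hash)→41820, (B,hash)→329320, (C,merge)→412820, (E,hash)→644320, (B,nl_idx)→5328200, (B,merge)→6266340 …(+4); best=41820 via (C,hash)
  {ABCDE}: card=15625000; try (C,hash)→154520, (B,hash)→1592020, (C,merge)→2275520, (E,hash)→3167020, (D,hash)→3167020, (B,nl_idx)→26590900 …(+8); best=154520 via (C,hash)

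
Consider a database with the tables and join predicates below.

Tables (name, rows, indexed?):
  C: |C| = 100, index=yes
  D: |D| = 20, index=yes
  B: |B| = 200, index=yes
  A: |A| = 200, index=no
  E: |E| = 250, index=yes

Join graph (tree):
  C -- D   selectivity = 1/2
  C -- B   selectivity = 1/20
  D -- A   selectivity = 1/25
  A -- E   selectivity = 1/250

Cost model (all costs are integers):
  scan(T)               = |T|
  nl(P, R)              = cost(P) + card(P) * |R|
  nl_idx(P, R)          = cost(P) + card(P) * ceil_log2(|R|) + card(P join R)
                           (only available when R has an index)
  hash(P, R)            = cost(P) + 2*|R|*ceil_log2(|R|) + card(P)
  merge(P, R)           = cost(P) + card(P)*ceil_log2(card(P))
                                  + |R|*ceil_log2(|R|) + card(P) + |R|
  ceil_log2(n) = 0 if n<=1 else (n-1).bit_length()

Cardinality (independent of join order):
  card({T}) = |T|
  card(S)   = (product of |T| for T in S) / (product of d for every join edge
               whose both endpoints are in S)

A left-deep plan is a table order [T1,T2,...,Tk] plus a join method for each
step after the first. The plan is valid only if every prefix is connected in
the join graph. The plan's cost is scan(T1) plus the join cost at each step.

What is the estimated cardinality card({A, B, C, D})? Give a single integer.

Tables in S: A(200), B(200), C(100), D(20)
Edges inside S: C-D(d=2), C-B(d=20), D-A(d=25)
numerator = 200 * 200 * 100 * 20 = 80000000
denominator = 2 * 20 * 25 = 1000
card(S) = 80000000 / 1000 = 80000

80000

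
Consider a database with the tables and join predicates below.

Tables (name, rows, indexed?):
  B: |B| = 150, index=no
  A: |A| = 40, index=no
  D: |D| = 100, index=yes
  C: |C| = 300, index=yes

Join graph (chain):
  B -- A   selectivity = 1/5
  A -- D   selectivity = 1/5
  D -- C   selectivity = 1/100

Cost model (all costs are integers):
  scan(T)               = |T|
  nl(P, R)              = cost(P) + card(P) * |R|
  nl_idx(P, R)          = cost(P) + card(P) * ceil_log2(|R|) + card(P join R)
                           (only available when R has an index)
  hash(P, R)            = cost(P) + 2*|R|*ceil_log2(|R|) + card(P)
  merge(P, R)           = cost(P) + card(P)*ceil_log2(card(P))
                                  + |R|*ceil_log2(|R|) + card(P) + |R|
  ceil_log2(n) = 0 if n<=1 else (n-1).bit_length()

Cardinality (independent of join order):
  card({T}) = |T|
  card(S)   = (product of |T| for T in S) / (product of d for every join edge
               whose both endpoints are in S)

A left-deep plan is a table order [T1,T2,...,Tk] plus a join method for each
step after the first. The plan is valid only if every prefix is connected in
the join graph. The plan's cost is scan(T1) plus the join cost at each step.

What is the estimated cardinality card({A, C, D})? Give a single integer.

2400

Tables in S: A(40), C(300), D(100)
Edges inside S: A-D(d=5), D-C(d=100)
numerator = 40 * 300 * 100 = 1200000
denominator = 5 * 100 = 500
card(S) = 1200000 / 500 = 2400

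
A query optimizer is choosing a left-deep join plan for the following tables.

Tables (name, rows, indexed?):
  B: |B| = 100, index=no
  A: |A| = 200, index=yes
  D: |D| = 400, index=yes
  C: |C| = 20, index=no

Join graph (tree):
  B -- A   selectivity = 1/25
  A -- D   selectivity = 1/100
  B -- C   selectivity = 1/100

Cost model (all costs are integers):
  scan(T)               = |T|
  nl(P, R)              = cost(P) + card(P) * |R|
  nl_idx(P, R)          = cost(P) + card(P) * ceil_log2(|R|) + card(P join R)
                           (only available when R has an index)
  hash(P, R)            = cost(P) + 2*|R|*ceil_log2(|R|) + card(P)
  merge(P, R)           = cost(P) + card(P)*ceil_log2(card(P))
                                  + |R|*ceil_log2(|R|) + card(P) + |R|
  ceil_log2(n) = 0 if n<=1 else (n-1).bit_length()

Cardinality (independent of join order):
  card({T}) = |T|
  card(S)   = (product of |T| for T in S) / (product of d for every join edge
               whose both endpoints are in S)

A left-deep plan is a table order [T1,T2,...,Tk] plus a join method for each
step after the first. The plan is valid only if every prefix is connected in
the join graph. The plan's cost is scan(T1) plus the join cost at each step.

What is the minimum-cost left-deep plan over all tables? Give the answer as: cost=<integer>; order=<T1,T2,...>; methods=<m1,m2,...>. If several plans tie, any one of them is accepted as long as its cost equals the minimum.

cost=2800; order=B,C,A,D; methods=hash,nl_idx,nl_idx

Selinger DP (subsets sized 1..n):
  {B}: scan cost=100, card=100
  {A}: scan cost=200, card=200
  {D}: scan cost=400, card=400
  {C}: scan cost=20, card=20
  {AB}: card=800; try (A,nl_idx)→1700, (B,hash)→1800, (A,merge)→2700, (B,merge)→2800, (A,hash)→3400, (A,nl)→20100 …(+1); best=1700 via (A,nl_idx)
  {BC}: card=20; try (C,hash)→400, (B,merge)→940, (C,merge)→1020, (B,hash)→1440, (B,nl)→2020, (C,nl)→2100; best=400 via (C,hash)
  {AD}: card=800; try (D,nl_idx)→2800, (A,hash)→4000, (A,nl_idx)→4400, (D,merge)→6000, (A,merge)→6200, (D,hash)→7600 …(+2); best=2800 via (D,nl_idx)
  {ABD}: card=3200; try (B,hash)→5000, (D,hash)→9700, (D,nl_idx)→12100, (B,merge)→12400, (D,merge)→14500, (B,nl)→82800 …(+1); best=5000 via (B,hash)
  {ABC}: card=160; try (A,nl_idx)→720, (A,merge)→2320, (C,hash)→2700, (A,hash)→3620, (A,nl)→4400, (C,merge)→10620 …(+1); best=720 via (A,nl_idx)
  {ABCD}: card=640; try (D,nl_idx)→2800, (D,merge)→6160, (D,hash)→8080, (C,hash)→8400, (C,merge)→46720, (D,nl)→64720 …(+1); best=2800 via (D,nl_idx)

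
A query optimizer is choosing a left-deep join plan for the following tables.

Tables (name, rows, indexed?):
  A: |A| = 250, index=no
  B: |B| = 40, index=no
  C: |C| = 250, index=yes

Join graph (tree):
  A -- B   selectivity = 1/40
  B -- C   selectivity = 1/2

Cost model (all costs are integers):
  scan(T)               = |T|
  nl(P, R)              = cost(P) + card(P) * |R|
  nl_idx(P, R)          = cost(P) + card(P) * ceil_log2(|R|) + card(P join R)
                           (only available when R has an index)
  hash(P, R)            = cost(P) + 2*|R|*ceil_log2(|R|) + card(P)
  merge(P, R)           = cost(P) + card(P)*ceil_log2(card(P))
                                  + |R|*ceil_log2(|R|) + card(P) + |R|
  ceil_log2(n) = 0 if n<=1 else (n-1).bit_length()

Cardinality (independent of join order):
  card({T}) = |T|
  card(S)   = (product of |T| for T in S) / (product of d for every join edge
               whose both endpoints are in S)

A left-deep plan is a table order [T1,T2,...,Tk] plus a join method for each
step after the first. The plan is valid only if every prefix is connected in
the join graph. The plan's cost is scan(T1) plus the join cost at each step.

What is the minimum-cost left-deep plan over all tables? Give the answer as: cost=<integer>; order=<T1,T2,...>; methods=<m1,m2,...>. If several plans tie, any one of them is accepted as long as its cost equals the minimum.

cost=5230; order=A,B,C; methods=hash,hash

Selinger DP (subsets sized 1..n):
  {A}: scan cost=250, card=250
  {B}: scan cost=40, card=40
  {C}: scan cost=250, card=250
  {AB}: card=250; try (B,hash)→980, (A,merge)→2570, (B,merge)→2780, (A,hash)→4080, (A,nl)→10040, (B,nl)→10250; best=980 via (B,hash)
  {BC}: card=5000; try (B,hash)→980, (C,merge)→2570, (B,merge)→2780, (C,hash)→4080, (C,nl_idx)→5360, (C,nl)→10040 …(+1); best=980 via (B,hash)
  {ABC}: card=31250; try (C,hash)→5230, (C,merge)→5480, (A,hash)→9980, (C,nl_idx)→34230, (C,nl)→63480, (A,merge)→73230 …(+1); best=5230 via (C,hash)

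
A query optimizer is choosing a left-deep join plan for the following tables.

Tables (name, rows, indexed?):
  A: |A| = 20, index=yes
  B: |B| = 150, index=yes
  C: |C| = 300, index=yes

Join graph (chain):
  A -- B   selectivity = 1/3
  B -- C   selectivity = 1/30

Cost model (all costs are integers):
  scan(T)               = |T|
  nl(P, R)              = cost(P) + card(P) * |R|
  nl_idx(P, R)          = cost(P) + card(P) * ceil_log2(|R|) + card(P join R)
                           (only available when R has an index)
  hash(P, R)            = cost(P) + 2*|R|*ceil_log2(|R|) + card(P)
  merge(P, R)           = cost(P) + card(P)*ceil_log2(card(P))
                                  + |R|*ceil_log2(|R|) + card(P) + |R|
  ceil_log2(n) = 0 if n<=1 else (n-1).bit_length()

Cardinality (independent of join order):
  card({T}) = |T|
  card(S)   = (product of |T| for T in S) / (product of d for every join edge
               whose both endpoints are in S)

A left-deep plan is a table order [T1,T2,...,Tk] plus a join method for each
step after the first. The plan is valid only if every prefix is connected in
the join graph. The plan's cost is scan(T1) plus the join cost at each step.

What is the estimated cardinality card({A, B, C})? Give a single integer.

Tables in S: A(20), B(150), C(300)
Edges inside S: A-B(d=3), B-C(d=30)
numerator = 20 * 150 * 300 = 900000
denominator = 3 * 30 = 90
card(S) = 900000 / 90 = 10000

10000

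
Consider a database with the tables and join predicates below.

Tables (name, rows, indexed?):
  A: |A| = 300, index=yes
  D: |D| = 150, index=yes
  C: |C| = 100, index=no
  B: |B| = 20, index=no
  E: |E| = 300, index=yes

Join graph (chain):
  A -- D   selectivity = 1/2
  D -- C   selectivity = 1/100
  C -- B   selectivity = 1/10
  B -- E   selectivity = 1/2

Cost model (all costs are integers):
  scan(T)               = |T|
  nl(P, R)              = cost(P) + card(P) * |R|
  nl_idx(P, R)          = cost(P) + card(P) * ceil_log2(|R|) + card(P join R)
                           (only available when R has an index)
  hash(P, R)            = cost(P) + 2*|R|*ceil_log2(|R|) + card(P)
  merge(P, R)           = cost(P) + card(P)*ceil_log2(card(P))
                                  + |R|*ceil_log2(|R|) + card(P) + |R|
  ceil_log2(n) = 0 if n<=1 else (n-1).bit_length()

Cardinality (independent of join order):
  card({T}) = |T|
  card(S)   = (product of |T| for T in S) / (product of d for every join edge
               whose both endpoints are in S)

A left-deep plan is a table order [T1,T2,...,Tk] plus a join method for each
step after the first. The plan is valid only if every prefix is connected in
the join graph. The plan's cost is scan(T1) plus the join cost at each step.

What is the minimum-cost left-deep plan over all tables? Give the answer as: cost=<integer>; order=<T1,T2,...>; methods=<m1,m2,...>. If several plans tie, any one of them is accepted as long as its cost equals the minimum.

cost=57500; order=C,D,B,A,E; methods=nl_idx,hash,hash,hash

Selinger DP (subsets sized 1..n):
  {A}: scan cost=300, card=300
  {D}: scan cost=150, card=150
  {C}: scan cost=100, card=100
  {B}: scan cost=20, card=20
  {E}: scan cost=300, card=300
  {AD}: card=22500; try (D,hash)→3000, (A,merge)→4500, (D,merge)→4650, (A,hash)→5700, (A,nl_idx)→24000, (D,nl_idx)→25200 …(+2); best=3000 via (D,hash)
  {CD}: card=150; try (D,nl_idx)→1050, (C,hash)→1700, (D,merge)→2250, (C,merge)→2300, (D,hash)→2600, (D,nl)→15100 …(+1); best=1050 via (D,nl_idx)
  {BC}: card=200; try (B,hash)→400, (C,merge)→940, (B,merge)→1020, (C,hash)→1440, (C,nl)→2020, (B,nl)→2100; best=400 via (B,hash)
  {BE}: card=3000; try (B,hash)→800, (E,merge)→3140, (E,nl_idx)→3200, (B,merge)→3420, (E,hash)→5440, (E,nl)→6020 …(+1); best=800 via (B,hash)
  {ACD}: card=22500; try (A,merge)→5400, (A,hash)→6600, (A,nl_idx)→24900, (C,hash)→26900, (A,nl)→46050, (C,merge)→363800 …(+1); best=5400 via (A,merge)
  {BCD}: card=300; try (B,hash)→1400, (D,nl_idx)→2300, (B,merge)→2520, (D,hash)→3000, (D,merge)→3550, (B,nl)→4050 …(+1); best=1400 via (B,hash)
  {BCE}: card=30000; try (E,merge)→5200, (C,hash)→5200, (E,hash)→6000, (E,nl_idx)→32200, (C,merge)→40600, (E,nl)→60400 …(+1); best=5200 via (E,merge)
  {ABCD}: card=45000; try (A,hash)→7100, (A,merge)→7400, (B,hash)→28100, (A,nl_idx)→49100, (A,nl)→91400, (B,merge)→365520 …(+1); best=7100 via (A,hash)
  {BCDE}: card=45000; try (E,hash)→7100, (E,merge)→7400, (D,hash)→37600, (E,nl_idx)→49100, (E,nl)→91400, (D,nl_idx)→290200 …(+2); best=7100 via (E,hash)
  {ABCDE}: card=6750000; try (E,hash)→57500, (A,hash)→57500, (E,merge)→775100, (A,merge)→775100, (E,nl_idx)→7162100, (A,nl_idx)→7162100 …(+2); best=57500 via (E,hash)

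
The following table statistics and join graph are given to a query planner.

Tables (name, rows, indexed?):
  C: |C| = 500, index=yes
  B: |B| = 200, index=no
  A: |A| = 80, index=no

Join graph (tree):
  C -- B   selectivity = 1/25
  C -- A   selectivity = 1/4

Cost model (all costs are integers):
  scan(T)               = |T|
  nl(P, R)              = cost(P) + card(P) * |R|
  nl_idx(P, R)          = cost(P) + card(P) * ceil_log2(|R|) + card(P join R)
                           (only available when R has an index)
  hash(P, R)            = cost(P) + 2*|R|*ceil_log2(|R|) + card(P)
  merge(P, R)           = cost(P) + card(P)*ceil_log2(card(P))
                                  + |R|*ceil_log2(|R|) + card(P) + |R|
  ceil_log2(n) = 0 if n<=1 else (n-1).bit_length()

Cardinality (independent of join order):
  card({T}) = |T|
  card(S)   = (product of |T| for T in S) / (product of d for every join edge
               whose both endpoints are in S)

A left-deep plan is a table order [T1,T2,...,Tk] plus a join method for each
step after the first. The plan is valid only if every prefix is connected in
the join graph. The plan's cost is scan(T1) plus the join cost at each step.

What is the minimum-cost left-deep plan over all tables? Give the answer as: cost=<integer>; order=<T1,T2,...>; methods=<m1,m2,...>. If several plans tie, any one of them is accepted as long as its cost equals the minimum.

cost=9320; order=C,B,A; methods=hash,hash

Selinger DP (subsets sized 1..n):
  {C}: scan cost=500, card=500
  {B}: scan cost=200, card=200
  {A}: scan cost=80, card=80
  {BC}: card=4000; try (B,hash)→4200, (C,nl_idx)→6000, (C,merge)→7000, (B,merge)→7300, (C,hash)→9400, (C,nl)→100200 …(+1); best=4200 via (B,hash)
  {AC}: card=10000; try (A,hash)→2120, (C,merge)→5720, (A,merge)→6140, (C,hash)→9160, (C,nl_idx)→10800, (C,nl)→40080 …(+1); best=2120 via (A,hash)
  {ABC}: card=80000; try (A,hash)→9320, (B,hash)→15320, (A,merge)→56840, (B,merge)→153920, (A,nl)→324200, (B,nl)→2002120; best=9320 via (A,hash)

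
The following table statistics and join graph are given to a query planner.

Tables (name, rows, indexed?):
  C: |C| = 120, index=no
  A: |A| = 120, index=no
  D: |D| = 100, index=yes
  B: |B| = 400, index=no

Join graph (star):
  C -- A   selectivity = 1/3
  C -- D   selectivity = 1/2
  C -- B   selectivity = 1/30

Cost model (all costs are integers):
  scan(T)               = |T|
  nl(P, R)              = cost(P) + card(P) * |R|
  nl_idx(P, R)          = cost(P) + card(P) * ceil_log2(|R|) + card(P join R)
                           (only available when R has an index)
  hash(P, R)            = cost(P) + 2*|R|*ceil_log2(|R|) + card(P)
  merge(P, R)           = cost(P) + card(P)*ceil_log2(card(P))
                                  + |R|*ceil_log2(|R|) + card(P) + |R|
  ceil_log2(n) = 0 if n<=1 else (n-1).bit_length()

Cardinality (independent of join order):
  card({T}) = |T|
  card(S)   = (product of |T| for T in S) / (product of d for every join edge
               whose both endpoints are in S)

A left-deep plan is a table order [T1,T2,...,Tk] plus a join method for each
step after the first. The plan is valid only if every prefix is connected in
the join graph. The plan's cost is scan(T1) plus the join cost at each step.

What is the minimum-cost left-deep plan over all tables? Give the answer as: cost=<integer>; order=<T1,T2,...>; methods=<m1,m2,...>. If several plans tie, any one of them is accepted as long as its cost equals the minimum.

cost=71160; order=B,C,A,D; methods=hash,hash,hash

Selinger DP (subsets sized 1..n):
  {C}: scan cost=120, card=120
  {A}: scan cost=120, card=120
  {D}: scan cost=100, card=100
  {B}: scan cost=400, card=400
  {AC}: card=4800; try (C,hash)→1920, (A,hash)→1920, (C,merge)→2040, (A,merge)→2040, (C,nl)→14520, (A,nl)→14520; best=1920 via (C,hash)
  {CD}: card=6000; try (D,hash)→1640, (C,merge)→1860, (D,merge)→1880, (C,hash)→1880, (D,nl_idx)→6960, (C,nl)→12100 …(+1); best=1640 via (D,hash)
  {BC}: card=1600; try (C,hash)→2480, (B,merge)→5080, (C,merge)→5360, (B,hash)→7440, (B,nl)→48120, (C,nl)→48400; best=2480 via (C,hash)
  {ACD}: card=240000; try (D,hash)→8120, (A,hash)→9320, (D,merge)→69920, (A,merge)→86600, (D,nl_idx)→275520, (D,nl)→481920 …(+1); best=8120 via (D,hash)
  {ABC}: card=64000; try (A,hash)→5760, (B,hash)→13920, (A,merge)→22640, (B,merge)→73120, (A,nl)→194480, (B,nl)→1921920; best=5760 via (A,hash)
  {BCD}: card=80000; try (D,hash)→5480, (B,hash)→14840, (D,merge)→22480, (B,merge)→89640, (D,nl_idx)→93680, (D,nl)→162480 …(+1); best=5480 via (D,hash)
  {ABCD}: card=3200000; try (D,hash)→71160, (A,hash)→87160, (B,hash)→255320, (D,merge)→1094560, (A,merge)→1446440, (D,nl_idx)→3653760 …(+4); best=71160 via (D,hash)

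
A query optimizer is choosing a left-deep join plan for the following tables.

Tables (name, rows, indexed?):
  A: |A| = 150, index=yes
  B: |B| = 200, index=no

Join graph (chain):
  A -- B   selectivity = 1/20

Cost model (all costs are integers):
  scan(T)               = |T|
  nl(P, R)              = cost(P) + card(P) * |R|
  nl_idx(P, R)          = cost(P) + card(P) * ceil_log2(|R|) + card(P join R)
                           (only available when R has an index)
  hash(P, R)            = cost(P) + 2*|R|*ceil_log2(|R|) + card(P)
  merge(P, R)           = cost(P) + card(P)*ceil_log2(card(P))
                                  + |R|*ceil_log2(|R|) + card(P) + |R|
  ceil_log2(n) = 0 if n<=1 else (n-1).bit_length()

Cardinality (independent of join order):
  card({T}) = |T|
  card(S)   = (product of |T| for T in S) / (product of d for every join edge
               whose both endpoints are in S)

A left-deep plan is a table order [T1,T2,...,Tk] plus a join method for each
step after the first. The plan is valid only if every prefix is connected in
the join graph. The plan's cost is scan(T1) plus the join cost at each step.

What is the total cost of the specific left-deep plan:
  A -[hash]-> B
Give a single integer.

step 1: scan A: cost=150, card=150
step 2: join B via hash
    card(P join B) = 150*200/(20) = 1500
    cost = 150 + 2*200*8 + 150 = 3500

3500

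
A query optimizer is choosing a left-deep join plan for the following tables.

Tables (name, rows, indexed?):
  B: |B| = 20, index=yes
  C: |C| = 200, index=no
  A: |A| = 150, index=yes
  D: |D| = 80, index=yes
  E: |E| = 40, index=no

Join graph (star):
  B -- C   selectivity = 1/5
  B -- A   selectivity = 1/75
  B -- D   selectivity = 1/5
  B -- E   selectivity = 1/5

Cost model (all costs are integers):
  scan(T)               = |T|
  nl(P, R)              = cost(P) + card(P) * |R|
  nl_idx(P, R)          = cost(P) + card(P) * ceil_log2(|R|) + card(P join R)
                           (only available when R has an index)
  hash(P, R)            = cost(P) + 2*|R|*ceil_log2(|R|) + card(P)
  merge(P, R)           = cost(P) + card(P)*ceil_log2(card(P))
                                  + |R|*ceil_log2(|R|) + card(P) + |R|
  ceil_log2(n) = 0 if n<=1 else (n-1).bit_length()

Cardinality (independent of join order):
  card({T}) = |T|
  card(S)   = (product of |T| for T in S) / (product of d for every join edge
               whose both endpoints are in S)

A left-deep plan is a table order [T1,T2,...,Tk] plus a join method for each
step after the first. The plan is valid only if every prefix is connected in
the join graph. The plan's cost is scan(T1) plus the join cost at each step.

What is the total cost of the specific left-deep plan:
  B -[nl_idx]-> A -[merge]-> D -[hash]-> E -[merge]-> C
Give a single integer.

75740

step 1: scan B: cost=20, card=20
step 2: join A via nl_idx
    card(P join A) = 20*150/(75) = 40
    cost = 20 + 20*8 + 40 = 220
step 3: join D via merge
    card(P join D) = 40*80/(5) = 640
    cost = 220 + 40*6 + 80*7 + 40 + 80 = 1140
step 4: join E via hash
    card(P join E) = 640*40/(5) = 5120
    cost = 1140 + 2*40*6 + 640 = 2260
step 5: join C via merge
    card(P join C) = 5120*200/(5) = 204800
    cost = 2260 + 5120*13 + 200*8 + 5120 + 200 = 75740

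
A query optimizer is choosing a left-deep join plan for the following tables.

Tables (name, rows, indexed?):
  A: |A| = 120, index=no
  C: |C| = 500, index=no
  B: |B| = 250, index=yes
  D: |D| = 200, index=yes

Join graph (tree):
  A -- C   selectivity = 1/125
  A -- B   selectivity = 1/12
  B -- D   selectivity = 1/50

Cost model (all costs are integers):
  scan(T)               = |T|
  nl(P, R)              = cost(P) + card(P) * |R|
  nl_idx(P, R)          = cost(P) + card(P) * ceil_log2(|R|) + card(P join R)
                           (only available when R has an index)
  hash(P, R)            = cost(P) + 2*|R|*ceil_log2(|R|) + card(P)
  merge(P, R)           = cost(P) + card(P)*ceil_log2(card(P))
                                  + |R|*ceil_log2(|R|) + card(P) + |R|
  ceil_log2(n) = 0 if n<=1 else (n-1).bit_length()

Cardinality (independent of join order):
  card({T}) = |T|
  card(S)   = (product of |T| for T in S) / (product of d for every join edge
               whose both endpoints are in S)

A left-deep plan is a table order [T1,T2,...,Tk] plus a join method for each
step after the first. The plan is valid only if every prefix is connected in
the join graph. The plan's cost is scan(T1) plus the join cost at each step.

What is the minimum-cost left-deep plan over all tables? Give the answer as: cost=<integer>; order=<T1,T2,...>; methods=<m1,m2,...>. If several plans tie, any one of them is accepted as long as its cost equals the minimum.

Selinger DP (subsets sized 1..n):
  {A}: scan cost=120, card=120
  {C}: scan cost=500, card=500
  {B}: scan cost=250, card=250
  {D}: scan cost=200, card=200
  {AC}: card=480; try (A,hash)→2680, (C,merge)→6080, (A,merge)→6460, (C,hash)→9240, (C,nl)→60120, (A,nl)→60500; best=2680 via (A,hash)
  {AB}: card=2500; try (A,hash)→2180, (B,merge)→3330, (A,merge)→3460, (B,nl_idx)→3580, (B,hash)→4240, (B,nl)→30120 …(+1); best=2180 via (A,hash)
  {BD}: card=1000; try (B,nl_idx)→2800, (D,nl_idx)→3250, (D,hash)→3700, (B,merge)→4250, (D,merge)→4300, (B,hash)→4400 …(+2); best=2800 via (B,nl_idx)
  {ABC}: card=10000; try (B,hash)→7160, (B,merge)→9730, (C,hash)→13680, (B,nl_idx)→16520, (C,merge)→39680, (B,nl)→122680 …(+1); best=7160 via (B,hash)
  {ABD}: card=10000; try (A,hash)→5480, (D,hash)→7880, (A,merge)→14760, (D,nl_idx)→32180, (D,merge)→36480, (A,nl)→122800 …(+1); best=5480 via (A,hash)
  {ABCD}: card=40000; try (D,hash)→20360, (C,hash)→24480, (D,nl_idx)→127160, (D,merge)→158960, (C,merge)→160480, (D,nl)→2007160 …(+1); best=20360 via (D,hash)

cost=20360; order=C,A,B,D; methods=hash,hash,hash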